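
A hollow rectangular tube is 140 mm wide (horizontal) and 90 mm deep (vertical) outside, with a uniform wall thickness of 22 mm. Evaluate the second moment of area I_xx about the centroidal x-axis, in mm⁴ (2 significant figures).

I_xx ≈ 7.7 × 10⁶ mm⁴

Treat the section as a set of non-overlapping primitives; coordinates are from the bounding-box lower-left.
Outer rectangle: 140 × 90, A = 12 600 mm², y = 45 mm, Ī = 8 505 000 mm⁴.
Inner void (subtracted): 96 × 46, A = 4 416 mm², y = 45 mm, Ī = 778 688 mm⁴.
By symmetry the centroid is at mid-height, ȳ = 45 mm.
All pieces are centred on the centroidal x-axis, so I = ΣĪ (holes subtracted) = 7 726 312 mm⁴.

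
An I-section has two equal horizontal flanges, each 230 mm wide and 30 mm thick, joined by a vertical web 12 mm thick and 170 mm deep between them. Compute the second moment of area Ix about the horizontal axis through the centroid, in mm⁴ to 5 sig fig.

Decompose the section into non-overlapping parts with the origin at the bottom-left of its bounding rectangle.
Bottom flange: 230 × 30, A = 6 900 mm², y = 15 mm, Ī = 517 500 mm⁴.
Web: 12 × 170, A = 2 040 mm², y = 115 mm, Ī = 4 913 000 mm⁴.
Top flange: 230 × 30, A = 6 900 mm², y = 215 mm, Ī = 517 500 mm⁴.
By symmetry the centroid is at mid-height, ȳ = 115 mm.
Transfer each piece to the horizontal axis through the centroid using Ī + A·d² with d = y − 115:
  bottom flange: d = -100 mm → contributes +69 517 500 mm⁴
  web: d = 0 mm → contributes +4 913 000 mm⁴
  top flange: d = 100 mm → contributes +69 517 500 mm⁴
Total I = 143 948 000 mm⁴.

Ix ≈ 1.4395 × 10⁸ mm⁴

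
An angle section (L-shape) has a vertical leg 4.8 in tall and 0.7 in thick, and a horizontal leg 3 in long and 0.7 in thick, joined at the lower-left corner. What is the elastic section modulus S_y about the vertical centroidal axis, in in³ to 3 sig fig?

S_y ≈ 1.52 in³

Split into non-overlapping primitives; take the origin at the lower-left of the bounding box.
Vertical leg: 0.7 × 4.8, A = 3.36 in², x = 0.35 in, Ī = 0.1372 in⁴.
Horizontal leg (remainder): 2.3 × 0.7, A = 1.61 in², x = 1.85 in, Ī = 0.70974 in⁴.
Centroid: x̄ = ΣA·x / ΣA = 0.83592 in.
Transfer each piece to the vertical centroidal axis using Ī + A·d² with d = x − 0.83592:
  vertical leg: d = -0.48592 in → contributes +0.93054 in⁴
  horizontal leg (remainder): d = 1.0141 in → contributes +2.3654 in⁴
Total I = 3.296 in⁴.
Extreme fibre distance c = 2.1641 in; S = I/c = 1.523 in³.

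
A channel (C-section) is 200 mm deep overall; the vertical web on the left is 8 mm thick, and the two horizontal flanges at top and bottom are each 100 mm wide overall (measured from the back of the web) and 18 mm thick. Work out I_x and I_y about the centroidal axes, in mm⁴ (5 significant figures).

I_x ≈ 3.2849 × 10⁷ mm⁴, I_y ≈ 5.0417 × 10⁶ mm⁴

Break the section into simple shapes (no overlaps), measuring from the bottom-left corner of the bounding box.
Web: 8 × 200, A = 1 600 mm², y = 100 mm, Ī = 5 333 333 mm⁴.
Top flange (beyond web): 92 × 18, A = 1 656 mm², y = 191 mm, Ī = 44 712 mm⁴.
Bottom flange (beyond web): 92 × 18, A = 1 656 mm², y = 9 mm, Ī = 44 712 mm⁴.
By symmetry the centroid is at mid-height, ȳ = 100 mm.
Transfer each piece to the centroidal x-axis using Ī + A·d² with d = y − 100:
  web: d = 0 mm → contributes +5 333 333 mm⁴
  top flange (beyond web): d = 91 mm → contributes +13 758 048 mm⁴
  bottom flange (beyond web): d = -91 mm → contributes +13 758 048 mm⁴
Total I = 32 849 429 mm⁴.
For the y-axis: x̄ = 37.71336 mm.
Repeating about the centroidal y-axis gives I_y = 5 041 666 mm⁴.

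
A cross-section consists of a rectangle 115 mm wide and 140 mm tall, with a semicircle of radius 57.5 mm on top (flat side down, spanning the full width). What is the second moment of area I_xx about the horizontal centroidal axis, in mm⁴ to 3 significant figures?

I_xx ≈ 6.25 × 10⁷ mm⁴

Treat the section as a set of non-overlapping primitives; coordinates are from the bounding-box lower-left.
Rectangular body: 115 × 140, A = 16 100 mm², y = 70 mm, Ī = 26 296 667 mm⁴.
Semicircular cap: semicircle r = 57.5, A = 5193.4 mm², y = 164.4 mm, Ī = 1 199 785 mm⁴.
Centroid: ȳ = ΣA·y / ΣA = 93.025 mm.
Transfer each piece to the horizontal centroidal axis using Ī + A·d² with d = y − 93.025:
  rectangular body: d = -23.025 mm → contributes +34 832 063 mm⁴
  semicircular cap: d = 71.379 mm → contributes +27 660 039 mm⁴
Total I = 62 492 102 mm⁴.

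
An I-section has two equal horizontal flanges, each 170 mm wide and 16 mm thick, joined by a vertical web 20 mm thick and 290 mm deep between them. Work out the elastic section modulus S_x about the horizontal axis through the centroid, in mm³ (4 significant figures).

S_x ≈ 1.044 × 10⁶ mm³

Decompose the section into non-overlapping parts with the origin at the bottom-left of its bounding rectangle.
Bottom flange: 170 × 16, A = 2 720 mm², y = 8 mm, Ī = 58026.7 mm⁴.
Web: 20 × 290, A = 5 800 mm², y = 161 mm, Ī = 40 648 333 mm⁴.
Top flange: 170 × 16, A = 2 720 mm², y = 314 mm, Ī = 58026.7 mm⁴.
By symmetry the centroid is at mid-height, ȳ = 161 mm.
Transfer each piece to the horizontal axis through the centroid using Ī + A·d² with d = y − 161:
  bottom flange: d = -153 mm → contributes +63 730 507 mm⁴
  web: d = 0 mm → contributes +40 648 333 mm⁴
  top flange: d = 153 mm → contributes +63 730 507 mm⁴
Total I = 168 109 347 mm⁴.
Extreme fibre distance c = 161 mm; S = I/c = 1 044 157 mm³.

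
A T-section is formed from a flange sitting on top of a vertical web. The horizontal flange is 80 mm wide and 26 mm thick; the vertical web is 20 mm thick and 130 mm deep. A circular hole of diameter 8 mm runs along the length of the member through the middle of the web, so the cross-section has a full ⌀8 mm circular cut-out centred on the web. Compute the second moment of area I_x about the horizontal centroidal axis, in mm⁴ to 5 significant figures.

Decompose the section into non-overlapping parts with the origin at the bottom-left of its bounding rectangle.
Flange: 80 × 26, A = 2 080 mm², y = 143 mm, Ī = 117173.3 mm⁴.
Web: 20 × 130, A = 2 600 mm², y = 65 mm, Ī = 3 661 667 mm⁴.
Hole (subtracted): ⌀8, A = 50.26548 mm², y = 65 mm, Ī = 201.0619 mm⁴.
Centroid: ȳ = ΣA·y / ΣA = 100.043 mm.
Transfer each piece to the horizontal centroidal axis using Ī + A·d² with d = y − 100.043:
  flange: d = 42.95695 mm → contributes +3 955 397 mm⁴
  web: d = -35.04305 mm → contributes +6 854 506 mm⁴
  hole: d = -35.04305 mm → contributes −61927.83 mm⁴
Total I = 10 747 975 mm⁴.

I_x ≈ 1.0748 × 10⁷ mm⁴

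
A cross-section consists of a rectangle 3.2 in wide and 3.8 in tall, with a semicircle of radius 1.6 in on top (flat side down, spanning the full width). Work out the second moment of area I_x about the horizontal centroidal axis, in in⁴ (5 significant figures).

I_x ≈ 35.452 in⁴

Decompose the section into non-overlapping parts with the origin at the bottom-left of its bounding rectangle.
Rectangular body: 3.2 × 3.8, A = 12.16 in², y = 1.9 in, Ī = 14.63253 in⁴.
Semicircular cap: semicircle r = 1.6, A = 4.021239 in², y = 4.479061 in, Ī = 0.7193032 in⁴.
Centroid: ȳ = ΣA·y / ΣA = 2.540929 in.
Transfer each piece to the horizontal centroidal axis using Ī + A·d² with d = y − 2.540929:
  rectangular body: d = -0.6409287 in → contributes +19.62773 in⁴
  semicircular cap: d = 1.938132 in → contributes +15.82451 in⁴
Total I = 35.45225 in⁴.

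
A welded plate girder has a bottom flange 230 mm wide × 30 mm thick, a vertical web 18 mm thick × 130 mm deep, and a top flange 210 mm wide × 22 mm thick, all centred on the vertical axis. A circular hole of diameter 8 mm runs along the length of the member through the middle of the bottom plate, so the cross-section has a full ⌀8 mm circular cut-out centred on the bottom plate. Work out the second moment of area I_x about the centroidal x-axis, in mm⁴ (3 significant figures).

I_x ≈ 7.17 × 10⁷ mm⁴

Treat the section as a set of non-overlapping primitives; coordinates are from the bounding-box lower-left.
Bottom plate: 230 × 30, A = 6 900 mm², y = 15 mm, Ī = 517 500 mm⁴.
Web plate: 18 × 130, A = 2 340 mm², y = 95 mm, Ī = 3 295 500 mm⁴.
Top plate: 210 × 22, A = 4 620 mm², y = 171 mm, Ī = 186 340 mm⁴.
Hole (subtracted): ⌀8, A = 50.265 mm², y = 15 mm, Ī = 201.06 mm⁴.
Centroid: ȳ = ΣA·y / ΣA = 80.745 mm.
Transfer each piece to the centroidal x-axis using Ī + A·d² with d = y − 80.745:
  bottom plate: d = -65.745 mm → contributes +30 342 029 mm⁴
  web plate: d = 14.255 mm → contributes +3 771 005 mm⁴
  top plate: d = 90.255 mm → contributes +37 820 759 mm⁴
  hole: d = -65.745 mm → contributes −217 468 mm⁴
Total I = 71 716 324 mm⁴.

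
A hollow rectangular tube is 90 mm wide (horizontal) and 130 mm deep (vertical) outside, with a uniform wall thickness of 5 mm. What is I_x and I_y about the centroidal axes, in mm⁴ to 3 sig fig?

Split into non-overlapping primitives; take the origin at the lower-left of the bounding box.
Outer rectangle: 90 × 130, A = 11 700 mm², y = 65 mm, Ī = 16 477 500 mm⁴.
Inner void (subtracted): 80 × 120, A = 9 600 mm², y = 65 mm, Ī = 11 520 000 mm⁴.
By symmetry the centroid is at mid-height, ȳ = 65 mm.
All pieces are centred on the centroidal x-axis, so I = ΣĪ (holes subtracted) = 4 957 500 mm⁴.
Repeating about the centroidal y-axis gives I_y = 2 777 500 mm⁴.

I_x ≈ 4.96 × 10⁶ mm⁴, I_y ≈ 2.78 × 10⁶ mm⁴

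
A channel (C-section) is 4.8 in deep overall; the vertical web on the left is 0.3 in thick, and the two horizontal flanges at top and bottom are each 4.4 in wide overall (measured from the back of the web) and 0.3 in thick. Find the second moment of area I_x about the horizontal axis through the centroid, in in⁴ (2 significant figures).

I_x ≈ 15 in⁴

Split into non-overlapping primitives; take the origin at the lower-left of the bounding box.
Web: 0.3 × 4.8, A = 1.44 in², y = 2.4 in, Ī = 2.765 in⁴.
Top flange (beyond web): 4.1 × 0.3, A = 1.23 in², y = 4.65 in, Ī = 0.009225 in⁴.
Bottom flange (beyond web): 4.1 × 0.3, A = 1.23 in², y = 0.15 in, Ī = 0.009225 in⁴.
By symmetry the centroid is at mid-height, ȳ = 2.4 in.
Transfer each piece to the horizontal axis through the centroid using Ī + A·d² with d = y − 2.4:
  web: d = 0 in → contributes +2.765 in⁴
  top flange (beyond web): d = 2.25 in → contributes +6.236 in⁴
  bottom flange (beyond web): d = -2.25 in → contributes +6.236 in⁴
Total I = 15.24 in⁴.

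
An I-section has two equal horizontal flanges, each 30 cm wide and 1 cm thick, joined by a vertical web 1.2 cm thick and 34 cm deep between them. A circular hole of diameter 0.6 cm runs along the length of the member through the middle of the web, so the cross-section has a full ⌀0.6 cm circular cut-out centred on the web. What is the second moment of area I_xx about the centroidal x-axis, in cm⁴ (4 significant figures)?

I_xx ≈ 2.231 × 10⁴ cm⁴

Decompose the section into non-overlapping parts with the origin at the bottom-left of its bounding rectangle.
Bottom flange: 30 × 1, A = 30 cm², y = 0.5 cm, Ī = 2.5 cm⁴.
Web: 1.2 × 34, A = 40.8 cm², y = 18 cm, Ī = 3930.4 cm⁴.
Top flange: 30 × 1, A = 30 cm², y = 35.5 cm, Ī = 2.5 cm⁴.
Hole (subtracted): ⌀0.6, A = 0.282743 cm², y = 18 cm, Ī = 0.00636173 cm⁴.
By symmetry the centroid is at mid-height, ȳ = 18 cm.
Transfer each piece to the centroidal x-axis using Ī + A·d² with d = y − 18:
  bottom flange: d = -17.5 cm → contributes +9 190 cm⁴
  web: d = 0 cm → contributes +3930.4 cm⁴
  top flange: d = 17.5 cm → contributes +9 190 cm⁴
  hole: d = 0 cm → contributes −0.00636173 cm⁴
Total I = 22310.4 cm⁴.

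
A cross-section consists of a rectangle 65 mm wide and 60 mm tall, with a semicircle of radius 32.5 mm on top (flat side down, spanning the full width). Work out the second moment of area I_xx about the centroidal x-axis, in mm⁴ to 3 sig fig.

I_xx ≈ 3.52 × 10⁶ mm⁴

Break the section into simple shapes (no overlaps), measuring from the bottom-left corner of the bounding box.
Rectangular body: 65 × 60, A = 3 900 mm², y = 30 mm, Ī = 1 170 000 mm⁴.
Semicircular cap: semicircle r = 32.5, A = 1659.2 mm², y = 73.793 mm, Ī = 122 452 mm⁴.
Centroid: ȳ = ΣA·y / ΣA = 43.07 mm.
Transfer each piece to the centroidal x-axis using Ī + A·d² with d = y − 43.07:
  rectangular body: d = -13.07 mm → contributes +1 836 252 mm⁴
  semicircular cap: d = 30.723 mm → contributes +1 688 541 mm⁴
Total I = 3 524 792 mm⁴.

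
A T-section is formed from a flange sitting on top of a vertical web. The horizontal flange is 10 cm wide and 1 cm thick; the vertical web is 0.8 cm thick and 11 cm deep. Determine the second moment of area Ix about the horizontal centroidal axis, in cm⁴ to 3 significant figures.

Split into non-overlapping primitives; take the origin at the lower-left of the bounding box.
Flange: 10 × 1, A = 10 cm², y = 11.5 cm, Ī = 0.83333 cm⁴.
Web: 0.8 × 11, A = 8.8 cm², y = 5.5 cm, Ī = 88.733 cm⁴.
Centroid: ȳ = ΣA·y / ΣA = 8.6915 cm.
Transfer each piece to the horizontal centroidal axis using Ī + A·d² with d = y − 8.6915:
  flange: d = 2.8085 cm → contributes +79.711 cm⁴
  web: d = -3.1915 cm → contributes +178.37 cm⁴
Total I = 258.08 cm⁴.

Ix ≈ 258 cm⁴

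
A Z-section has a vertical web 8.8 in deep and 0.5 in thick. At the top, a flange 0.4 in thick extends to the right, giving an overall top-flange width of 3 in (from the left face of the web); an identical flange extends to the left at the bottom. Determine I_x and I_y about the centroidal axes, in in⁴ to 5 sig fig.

Treat the section as a set of non-overlapping primitives; coordinates are from the bounding-box lower-left.
Web: 0.5 × 8.8, A = 4.4 in², y = 4.4 in, Ī = 28.39467 in⁴.
Top flange (beyond web): 2.5 × 0.4, A = 1 in², y = 8.6 in, Ī = 0.01333333 in⁴.
Bottom flange (beyond web): 2.5 × 0.4, A = 1 in², y = 0.2 in, Ī = 0.01333333 in⁴.
Centroid: ȳ = ΣA·y / ΣA = 4.4 in.
Transfer each piece to the centroidal x-axis using Ī + A·d² with d = y − 4.4:
  web: d = 0 in → contributes +28.39467 in⁴
  top flange (beyond web): d = 4.2 in → contributes +17.65333 in⁴
  bottom flange (beyond web): d = -4.2 in → contributes +17.65333 in⁴
Total I = 63.70133 in⁴.
For the y-axis: x̄ = 2.75 in.
Repeating about the centroidal y-axis gives I_y = 5.633333 in⁴.

I_x ≈ 63.701 in⁴, I_y ≈ 5.6333 in⁴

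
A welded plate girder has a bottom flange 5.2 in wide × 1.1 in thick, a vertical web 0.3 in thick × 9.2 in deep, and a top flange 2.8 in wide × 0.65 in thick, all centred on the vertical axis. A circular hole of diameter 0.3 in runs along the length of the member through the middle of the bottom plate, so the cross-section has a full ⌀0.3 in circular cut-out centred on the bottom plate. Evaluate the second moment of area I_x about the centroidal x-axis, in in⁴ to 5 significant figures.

I_x ≈ 174.47 in⁴

Decompose the section into non-overlapping parts with the origin at the bottom-left of its bounding rectangle.
Bottom plate: 5.2 × 1.1, A = 5.72 in², y = 0.55 in, Ī = 0.5767667 in⁴.
Web plate: 0.3 × 9.2, A = 2.76 in², y = 5.7 in, Ī = 19.4672 in⁴.
Top plate: 2.8 × 0.65, A = 1.82 in², y = 10.625 in, Ī = 0.06407917 in⁴.
Hole (subtracted): ⌀0.3, A = 0.07068583 in², y = 0.55 in, Ī = 0.0003976078 in⁴.
Centroid: ȳ = ΣA·y / ΣA = 3.73208 in.
Transfer each piece to the centroidal x-axis using Ī + A·d² with d = y − 3.73208:
  bottom plate: d = -3.18208 in → contributes +58.4954 in⁴
  web plate: d = 1.96792 in → contributes +30.15587 in⁴
  top plate: d = 6.89292 in → contributes +86.53654 in⁴
  hole: d = -3.18208 in → contributes −0.7161366 in⁴
Total I = 174.4717 in⁴.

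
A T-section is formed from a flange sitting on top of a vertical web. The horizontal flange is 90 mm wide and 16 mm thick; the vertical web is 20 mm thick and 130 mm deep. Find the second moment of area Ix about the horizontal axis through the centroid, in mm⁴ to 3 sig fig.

Ix ≈ 8.63 × 10⁶ mm⁴

Treat the section as a set of non-overlapping primitives; coordinates are from the bounding-box lower-left.
Flange: 90 × 16, A = 1 440 mm², y = 138 mm, Ī = 30 720 mm⁴.
Web: 20 × 130, A = 2 600 mm², y = 65 mm, Ī = 3 661 667 mm⁴.
Centroid: ȳ = ΣA·y / ΣA = 91.02 mm.
Transfer each piece to the horizontal axis through the centroid using Ī + A·d² with d = y − 91.02:
  flange: d = 46.98 mm → contributes +3 209 000 mm⁴
  web: d = -26.02 mm → contributes +5 421 945 mm⁴
Total I = 8 630 945 mm⁴.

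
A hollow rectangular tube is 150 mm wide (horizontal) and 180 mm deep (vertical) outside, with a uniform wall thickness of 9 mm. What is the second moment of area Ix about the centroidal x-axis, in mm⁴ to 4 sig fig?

Split into non-overlapping primitives; take the origin at the lower-left of the bounding box.
Outer rectangle: 150 × 180, A = 27 000 mm², y = 90 mm, Ī = 72 900 000 mm⁴.
Inner void (subtracted): 132 × 162, A = 21 384 mm², y = 90 mm, Ī = 46 766 808 mm⁴.
By symmetry the centroid is at mid-height, ȳ = 90 mm.
All pieces are centred on the centroidal x-axis, so I = ΣĪ (holes subtracted) = 26 133 192 mm⁴.

Ix ≈ 2.613 × 10⁷ mm⁴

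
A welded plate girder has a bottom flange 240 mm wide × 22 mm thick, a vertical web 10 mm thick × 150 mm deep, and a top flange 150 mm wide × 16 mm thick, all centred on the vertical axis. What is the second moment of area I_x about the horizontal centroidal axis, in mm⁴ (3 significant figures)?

Split into non-overlapping primitives; take the origin at the lower-left of the bounding box.
Bottom plate: 240 × 22, A = 5 280 mm², y = 11 mm, Ī = 212 960 mm⁴.
Web plate: 10 × 150, A = 1 500 mm², y = 97 mm, Ī = 2 812 500 mm⁴.
Top plate: 150 × 16, A = 2 400 mm², y = 180 mm, Ī = 51 200 mm⁴.
Centroid: ȳ = ΣA·y / ΣA = 69.235 mm.
Transfer each piece to the horizontal centroidal axis using Ī + A·d² with d = y − 69.235:
  bottom plate: d = -58.235 mm → contributes +18 119 285 mm⁴
  web plate: d = 27.765 mm → contributes +3 968 818 mm⁴
  top plate: d = 110.76 mm → contributes +29 496 368 mm⁴
Total I = 51 584 472 mm⁴.

I_x ≈ 5.16 × 10⁷ mm⁴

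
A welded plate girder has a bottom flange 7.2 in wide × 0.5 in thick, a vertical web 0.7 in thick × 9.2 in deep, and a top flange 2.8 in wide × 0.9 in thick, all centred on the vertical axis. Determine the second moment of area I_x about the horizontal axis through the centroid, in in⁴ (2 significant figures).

I_x ≈ 190 in⁴

Break the section into simple shapes (no overlaps), measuring from the bottom-left corner of the bounding box.
Bottom plate: 7.2 × 0.5, A = 3.6 in², y = 0.25 in, Ī = 0.075 in⁴.
Web plate: 0.7 × 9.2, A = 6.44 in², y = 5.1 in, Ī = 45.42 in⁴.
Top plate: 2.8 × 0.9, A = 2.52 in², y = 10.15 in, Ī = 0.1701 in⁴.
Centroid: ȳ = ΣA·y / ΣA = 4.723 in.
Transfer each piece to the horizontal axis through the centroid using Ī + A·d² with d = y − 4.723:
  bottom plate: d = -4.473 in → contributes +72.11 in⁴
  web plate: d = 0.3769 in → contributes +46.34 in⁴
  top plate: d = 5.427 in → contributes +74.39 in⁴
Total I = 192.8 in⁴.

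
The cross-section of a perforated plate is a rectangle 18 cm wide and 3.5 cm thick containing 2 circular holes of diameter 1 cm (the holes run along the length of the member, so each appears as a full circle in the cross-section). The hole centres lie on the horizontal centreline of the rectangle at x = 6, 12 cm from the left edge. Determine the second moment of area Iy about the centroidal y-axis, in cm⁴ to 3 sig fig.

Iy ≈ 1690 cm⁴

Treat the section as a set of non-overlapping primitives; coordinates are from the bounding-box lower-left.
Plate: 18 × 3.5, A = 63 cm², x = 9 cm, Ī = 1 701 cm⁴.
Hole 1 (subtracted): ⌀1, A = 0.7854 cm², x = 6 cm, Ī = 0.049087 cm⁴.
Hole 2 (subtracted): ⌀1, A = 0.7854 cm², x = 12 cm, Ī = 0.049087 cm⁴.
By symmetry the centroid is at mid-width, x̄ = 9 cm.
Transfer each piece to the centroidal y-axis using Ī + A·d² with d = x − 9:
  plate: d = 0 cm → contributes +1 701 cm⁴
  hole 1: d = -3 cm → contributes −7.1177 cm⁴
  hole 2: d = 3 cm → contributes −7.1177 cm⁴
Total I = 1686.8 cm⁴.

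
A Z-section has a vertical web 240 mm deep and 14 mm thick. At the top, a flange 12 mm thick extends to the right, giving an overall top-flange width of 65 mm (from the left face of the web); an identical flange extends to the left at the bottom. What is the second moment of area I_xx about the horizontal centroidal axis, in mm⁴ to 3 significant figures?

Split into non-overlapping primitives; take the origin at the lower-left of the bounding box.
Web: 14 × 240, A = 3 360 mm², y = 120 mm, Ī = 16 128 000 mm⁴.
Top flange (beyond web): 51 × 12, A = 612 mm², y = 234 mm, Ī = 7 344 mm⁴.
Bottom flange (beyond web): 51 × 12, A = 612 mm², y = 6 mm, Ī = 7 344 mm⁴.
Centroid: ȳ = ΣA·y / ΣA = 120 mm.
Transfer each piece to the horizontal centroidal axis using Ī + A·d² with d = y − 120:
  web: d = 0 mm → contributes +16 128 000 mm⁴
  top flange (beyond web): d = 114 mm → contributes +7 960 896 mm⁴
  bottom flange (beyond web): d = -114 mm → contributes +7 960 896 mm⁴
Total I = 32 049 792 mm⁴.

I_xx ≈ 3.20 × 10⁷ mm⁴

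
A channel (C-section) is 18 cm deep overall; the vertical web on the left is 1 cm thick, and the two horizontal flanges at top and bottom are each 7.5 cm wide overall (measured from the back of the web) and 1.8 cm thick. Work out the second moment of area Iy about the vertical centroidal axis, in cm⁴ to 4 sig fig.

Iy ≈ 227.0 cm⁴

Decompose the section into non-overlapping parts with the origin at the bottom-left of its bounding rectangle.
Web: 1 × 18, A = 18 cm², x = 0.5 cm, Ī = 1.5 cm⁴.
Top flange (beyond web): 6.5 × 1.8, A = 11.7 cm², x = 4.25 cm, Ī = 41.1938 cm⁴.
Bottom flange (beyond web): 6.5 × 1.8, A = 11.7 cm², x = 4.25 cm, Ī = 41.1938 cm⁴.
Centroid: x̄ = ΣA·x / ΣA = 2.61957 cm.
Transfer each piece to the vertical centroidal axis using Ī + A·d² with d = x − 2.61957:
  web: d = -2.11957 cm → contributes +82.366 cm⁴
  top flange (beyond web): d = 1.63043 cm → contributes +72.2961 cm⁴
  bottom flange (beyond web): d = 1.63043 cm → contributes +72.2961 cm⁴
Total I = 226.958 cm⁴.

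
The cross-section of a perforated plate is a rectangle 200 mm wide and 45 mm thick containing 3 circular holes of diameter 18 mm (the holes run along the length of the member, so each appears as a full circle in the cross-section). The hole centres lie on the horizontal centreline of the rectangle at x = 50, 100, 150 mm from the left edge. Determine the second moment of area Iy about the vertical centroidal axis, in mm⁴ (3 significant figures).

Decompose the section into non-overlapping parts with the origin at the bottom-left of its bounding rectangle.
Plate: 200 × 45, A = 9 000 mm², x = 100 mm, Ī = 30 000 000 mm⁴.
Hole 1 (subtracted): ⌀18, A = 254.47 mm², x = 50 mm, Ī = 5 153 mm⁴.
Hole 2 (subtracted): ⌀18, A = 254.47 mm², x = 100 mm, Ī = 5 153 mm⁴.
Hole 3 (subtracted): ⌀18, A = 254.47 mm², x = 150 mm, Ī = 5 153 mm⁴.
By symmetry the centroid is at mid-width, x̄ = 100 mm.
Transfer each piece to the vertical centroidal axis using Ī + A·d² with d = x − 100:
  plate: d = 0 mm → contributes +30 000 000 mm⁴
  hole 1: d = -50 mm → contributes −641 326 mm⁴
  hole 2: d = 0 mm → contributes −5 153 mm⁴
  hole 3: d = 50 mm → contributes −641 326 mm⁴
Total I = 28 712 196 mm⁴.

Iy ≈ 2.87 × 10⁷ mm⁴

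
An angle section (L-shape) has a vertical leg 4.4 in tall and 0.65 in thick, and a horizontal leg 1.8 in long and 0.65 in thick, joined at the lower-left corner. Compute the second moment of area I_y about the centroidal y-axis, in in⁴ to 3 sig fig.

I_y ≈ 0.663 in⁴

Treat the section as a set of non-overlapping primitives; coordinates are from the bounding-box lower-left.
Vertical leg: 0.65 × 4.4, A = 2.86 in², x = 0.325 in, Ī = 0.1007 in⁴.
Horizontal leg (remainder): 1.15 × 0.65, A = 0.7475 in², x = 1.225 in, Ī = 0.082381 in⁴.
Centroid: x̄ = ΣA·x / ΣA = 0.51149 in.
Transfer each piece to the centroidal y-axis using Ī + A·d² with d = x − 0.51149:
  vertical leg: d = -0.18649 in → contributes +0.20016 in⁴
  horizontal leg (remainder): d = 0.71351 in → contributes +0.46293 in⁴
Total I = 0.66309 in⁴.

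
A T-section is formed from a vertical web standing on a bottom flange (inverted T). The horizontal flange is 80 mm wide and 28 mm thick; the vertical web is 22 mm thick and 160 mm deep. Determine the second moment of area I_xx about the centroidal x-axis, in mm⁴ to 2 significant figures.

I_xx ≈ 2.0 × 10⁷ mm⁴

Split into non-overlapping primitives; take the origin at the lower-left of the bounding box.
Flange: 80 × 28, A = 2 240 mm², y = 14 mm, Ī = 146 347 mm⁴.
Web: 22 × 160, A = 3 520 mm², y = 108 mm, Ī = 7 509 333 mm⁴.
Centroid: ȳ = ΣA·y / ΣA = 71.44 mm.
Transfer each piece to the centroidal x-axis using Ī + A·d² with d = y − 71.44:
  flange: d = -57.44 mm → contributes +7 538 042 mm⁴
  web: d = 36.56 mm → contributes +12 213 140 mm⁴
Total I = 19 751 182 mm⁴.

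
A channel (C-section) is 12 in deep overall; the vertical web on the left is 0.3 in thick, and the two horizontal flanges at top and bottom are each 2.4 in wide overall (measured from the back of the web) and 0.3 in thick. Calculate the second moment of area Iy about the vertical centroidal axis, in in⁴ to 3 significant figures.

Iy ≈ 1.83 in⁴

Split into non-overlapping primitives; take the origin at the lower-left of the bounding box.
Web: 0.3 × 12, A = 3.6 in², x = 0.15 in, Ī = 0.027 in⁴.
Top flange (beyond web): 2.1 × 0.3, A = 0.63 in², x = 1.35 in, Ī = 0.23153 in⁴.
Bottom flange (beyond web): 2.1 × 0.3, A = 0.63 in², x = 1.35 in, Ī = 0.23153 in⁴.
Centroid: x̄ = ΣA·x / ΣA = 0.46111 in.
Transfer each piece to the vertical centroidal axis using Ī + A·d² with d = x − 0.46111:
  web: d = -0.31111 in → contributes +0.37544 in⁴
  top flange (beyond web): d = 0.88889 in → contributes +0.7293 in⁴
  bottom flange (beyond web): d = 0.88889 in → contributes +0.7293 in⁴
Total I = 1.8341 in⁴.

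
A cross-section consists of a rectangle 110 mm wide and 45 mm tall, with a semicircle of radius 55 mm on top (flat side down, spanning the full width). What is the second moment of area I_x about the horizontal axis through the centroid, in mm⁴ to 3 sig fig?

Split into non-overlapping primitives; take the origin at the lower-left of the bounding box.
Rectangular body: 110 × 45, A = 4 950 mm², y = 22.5 mm, Ī = 835 313 mm⁴.
Semicircular cap: semicircle r = 55, A = 4751.7 mm², y = 68.343 mm, Ī = 1 004 345 mm⁴.
Centroid: ȳ = ΣA·y / ΣA = 44.953 mm.
Transfer each piece to the horizontal axis through the centroid using Ī + A·d² with d = y − 44.953:
  rectangular body: d = -22.453 mm → contributes +3 330 738 mm⁴
  semicircular cap: d = 23.39 mm → contributes +3 603 933 mm⁴
Total I = 6 934 670 mm⁴.

I_x ≈ 6.93 × 10⁶ mm⁴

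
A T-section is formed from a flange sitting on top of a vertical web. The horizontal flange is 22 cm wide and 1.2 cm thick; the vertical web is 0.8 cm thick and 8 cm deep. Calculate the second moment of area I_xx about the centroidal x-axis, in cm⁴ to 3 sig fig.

I_xx ≈ 146 cm⁴

Decompose the section into non-overlapping parts with the origin at the bottom-left of its bounding rectangle.
Flange: 22 × 1.2, A = 26.4 cm², y = 8.6 cm, Ī = 3.168 cm⁴.
Web: 0.8 × 8, A = 6.4 cm², y = 4 cm, Ī = 34.133 cm⁴.
Centroid: ȳ = ΣA·y / ΣA = 7.7024 cm.
Transfer each piece to the centroidal x-axis using Ī + A·d² with d = y − 7.7024:
  flange: d = 0.89756 cm → contributes +24.436 cm⁴
  web: d = -3.7024 cm → contributes +121.86 cm⁴
Total I = 146.3 cm⁴.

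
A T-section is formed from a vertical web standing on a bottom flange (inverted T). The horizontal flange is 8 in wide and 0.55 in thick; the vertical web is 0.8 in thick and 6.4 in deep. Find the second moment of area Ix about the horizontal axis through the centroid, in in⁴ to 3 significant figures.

Treat the section as a set of non-overlapping primitives; coordinates are from the bounding-box lower-left.
Flange: 8 × 0.55, A = 4.4 in², y = 0.275 in, Ī = 0.11092 in⁴.
Web: 0.8 × 6.4, A = 5.12 in², y = 3.75 in, Ī = 17.476 in⁴.
Centroid: ȳ = ΣA·y / ΣA = 2.1439 in.
Transfer each piece to the horizontal axis through the centroid using Ī + A·d² with d = y − 2.1439:
  flange: d = -1.8689 in → contributes +15.479 in⁴
  web: d = 1.6061 in → contributes +30.683 in⁴
Total I = 46.163 in⁴.

Ix ≈ 46.2 in⁴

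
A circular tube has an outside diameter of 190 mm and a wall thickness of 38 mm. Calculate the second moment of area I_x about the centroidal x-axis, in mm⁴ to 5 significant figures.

I_x ≈ 5.5681 × 10⁷ mm⁴

Treat the section as a set of non-overlapping primitives; coordinates are from the bounding-box lower-left.
Outer circle: ⌀190, A = 28352.87 mm², y = 95 mm, Ī = 63 971 171 mm⁴.
Bore (subtracted): ⌀114, A = 10207.03 mm², y = 95 mm, Ī = 8 290 664 mm⁴.
By symmetry the centroid is at mid-height, ȳ = 95 mm.
All pieces are centred on the centroidal x-axis, so I = ΣĪ (holes subtracted) = 55 680 507 mm⁴.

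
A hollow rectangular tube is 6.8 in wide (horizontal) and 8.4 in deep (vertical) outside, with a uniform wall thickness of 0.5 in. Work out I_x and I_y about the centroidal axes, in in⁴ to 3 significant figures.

Split into non-overlapping primitives; take the origin at the lower-left of the bounding box.
Outer rectangle: 6.8 × 8.4, A = 57.12 in², y = 4.2 in, Ī = 335.87 in⁴.
Inner void (subtracted): 5.8 × 7.4, A = 42.92 in², y = 4.2 in, Ī = 195.86 in⁴.
By symmetry the centroid is at mid-height, ȳ = 4.2 in.
All pieces are centred on the centroidal x-axis, so I = ΣĪ (holes subtracted) = 140.01 in⁴.
Repeating about the centroidal y-axis gives I_y = 99.783 in⁴.

I_x ≈ 140 in⁴, I_y ≈ 99.8 in⁴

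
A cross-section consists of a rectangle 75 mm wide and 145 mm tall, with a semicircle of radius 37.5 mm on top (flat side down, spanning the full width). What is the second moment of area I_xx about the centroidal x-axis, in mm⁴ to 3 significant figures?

I_xx ≈ 3.36 × 10⁷ mm⁴

Break the section into simple shapes (no overlaps), measuring from the bottom-left corner of the bounding box.
Rectangular body: 75 × 145, A = 10 875 mm², y = 72.5 mm, Ī = 19 053 906 mm⁴.
Semicircular cap: semicircle r = 37.5, A = 2208.9 mm², y = 160.92 mm, Ī = 217 049 mm⁴.
Centroid: ȳ = ΣA·y / ΣA = 87.427 mm.
Transfer each piece to the centroidal x-axis using Ī + A·d² with d = y − 87.427:
  rectangular body: d = -14.927 mm → contributes +21 477 023 mm⁴
  semicircular cap: d = 73.488 mm → contributes +12 146 518 mm⁴
Total I = 33 623 541 mm⁴.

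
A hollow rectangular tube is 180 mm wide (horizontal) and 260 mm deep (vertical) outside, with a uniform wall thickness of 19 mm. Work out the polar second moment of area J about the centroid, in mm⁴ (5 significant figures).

Split into non-overlapping primitives; take the origin at the lower-left of the bounding box.
Outer rectangle: 180 × 260, A = 46 800 mm², y = 130 mm, Ī = 263 640 000 mm⁴.
Inner void (subtracted): 142 × 222, A = 31 524 mm², y = 130 mm, Ī = 129 469 068 mm⁴.
By symmetry the centroid is at mid-height, ȳ = 130 mm.
All pieces are centred on the centroidal x-axis, so I = ΣĪ (holes subtracted) = 134 170 932 mm⁴.
Repeating about the centroidal y-axis gives I_y = 73 389 172 mm⁴.
Polar second moment: J = I_x + I_y = 207 560 104 mm⁴.

J ≈ 2.0756 × 10⁸ mm⁴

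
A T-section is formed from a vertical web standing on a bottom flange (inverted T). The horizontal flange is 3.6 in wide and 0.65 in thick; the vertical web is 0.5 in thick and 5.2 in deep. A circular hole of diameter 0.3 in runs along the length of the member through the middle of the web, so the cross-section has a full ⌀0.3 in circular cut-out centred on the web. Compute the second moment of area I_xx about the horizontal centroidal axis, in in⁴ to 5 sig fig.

I_xx ≈ 16.340 in⁴

Decompose the section into non-overlapping parts with the origin at the bottom-left of its bounding rectangle.
Flange: 3.6 × 0.65, A = 2.34 in², y = 0.325 in, Ī = 0.0823875 in⁴.
Web: 0.5 × 5.2, A = 2.6 in², y = 3.25 in, Ī = 5.858667 in⁴.
Hole (subtracted): ⌀0.3, A = 0.07068583 in², y = 3.25 in, Ī = 0.0003976078 in⁴.
Centroid: ȳ = ΣA·y / ΣA = 1.844361 in.
Transfer each piece to the horizontal centroidal axis using Ī + A·d² with d = y − 1.844361:
  flange: d = -1.519361 in → contributes +5.484176 in⁴
  web: d = 1.405639 in → contributes +10.9958 in⁴
  hole: d = 1.405639 in → contributes −0.1400603 in⁴
Total I = 16.33992 in⁴.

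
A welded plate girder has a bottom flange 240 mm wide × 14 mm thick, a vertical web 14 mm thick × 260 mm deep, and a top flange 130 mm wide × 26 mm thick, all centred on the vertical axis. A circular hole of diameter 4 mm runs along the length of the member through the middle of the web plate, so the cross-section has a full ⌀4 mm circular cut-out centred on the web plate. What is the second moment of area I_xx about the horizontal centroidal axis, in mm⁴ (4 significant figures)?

I_xx ≈ 1.529 × 10⁸ mm⁴

Treat the section as a set of non-overlapping primitives; coordinates are from the bounding-box lower-left.
Bottom plate: 240 × 14, A = 3 360 mm², y = 7 mm, Ī = 54 880 mm⁴.
Web plate: 14 × 260, A = 3 640 mm², y = 144 mm, Ī = 20 505 333 mm⁴.
Top plate: 130 × 26, A = 3 380 mm², y = 287 mm, Ī = 190 407 mm⁴.
Hole (subtracted): ⌀4, A = 12.5664 mm², y = 144 mm, Ī = 12.5664 mm⁴.
Centroid: ȳ = ΣA·y / ΣA = 146.22 mm.
Transfer each piece to the horizontal centroidal axis using Ī + A·d² with d = y − 146.22:
  bottom plate: d = -139.22 mm → contributes +65 179 488 mm⁴
  web plate: d = -2.22041 mm → contributes +20 523 279 mm⁴
  top plate: d = 140.78 mm → contributes +67 178 261 mm⁴
  hole: d = -2.22041 mm → contributes −74.5216 mm⁴
Total I = 152 880 953 mm⁴.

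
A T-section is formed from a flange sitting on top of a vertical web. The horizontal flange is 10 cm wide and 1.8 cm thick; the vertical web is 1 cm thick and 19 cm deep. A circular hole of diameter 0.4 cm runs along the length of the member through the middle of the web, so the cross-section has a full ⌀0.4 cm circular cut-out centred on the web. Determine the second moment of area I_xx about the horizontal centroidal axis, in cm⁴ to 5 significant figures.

I_xx ≈ 1573.0 cm⁴

Treat the section as a set of non-overlapping primitives; coordinates are from the bounding-box lower-left.
Flange: 10 × 1.8, A = 18 cm², y = 19.9 cm, Ī = 4.86 cm⁴.
Web: 1 × 19, A = 19 cm², y = 9.5 cm, Ī = 571.5833 cm⁴.
Hole (subtracted): ⌀0.4, A = 0.1256637 cm², y = 9.5 cm, Ī = 0.001256637 cm⁴.
Centroid: ȳ = ΣA·y / ΣA = 14.5767 cm.
Transfer each piece to the horizontal centroidal axis using Ī + A·d² with d = y − 14.5767:
  flange: d = 5.323298 cm → contributes +514.9351 cm⁴
  web: d = -5.076702 cm → contributes +1061.268 cm⁴
  hole: d = -5.076702 cm → contributes −3.239975 cm⁴
Total I = 1572.964 cm⁴.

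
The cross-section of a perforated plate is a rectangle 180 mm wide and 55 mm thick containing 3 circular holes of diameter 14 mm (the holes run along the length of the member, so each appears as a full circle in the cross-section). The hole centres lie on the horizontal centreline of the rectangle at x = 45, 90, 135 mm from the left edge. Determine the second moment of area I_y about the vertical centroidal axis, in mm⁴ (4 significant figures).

Split into non-overlapping primitives; take the origin at the lower-left of the bounding box.
Plate: 180 × 55, A = 9 900 mm², x = 90 mm, Ī = 26 730 000 mm⁴.
Hole 1 (subtracted): ⌀14, A = 153.938 mm², x = 45 mm, Ī = 1885.74 mm⁴.
Hole 2 (subtracted): ⌀14, A = 153.938 mm², x = 90 mm, Ī = 1885.74 mm⁴.
Hole 3 (subtracted): ⌀14, A = 153.938 mm², x = 135 mm, Ī = 1885.74 mm⁴.
By symmetry the centroid is at mid-width, x̄ = 90 mm.
Transfer each piece to the vertical centroidal axis using Ī + A·d² with d = x − 90:
  plate: d = 0 mm → contributes +26 730 000 mm⁴
  hole 1: d = -45 mm → contributes −313 610 mm⁴
  hole 2: d = 0 mm → contributes −1885.74 mm⁴
  hole 3: d = 45 mm → contributes −313 610 mm⁴
Total I = 26 100 894 mm⁴.

I_y ≈ 2.610 × 10⁷ mm⁴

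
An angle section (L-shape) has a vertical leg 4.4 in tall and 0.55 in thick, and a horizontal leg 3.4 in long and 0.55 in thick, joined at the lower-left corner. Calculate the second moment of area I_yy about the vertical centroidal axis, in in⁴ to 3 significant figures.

I_yy ≈ 3.87 in⁴

Decompose the section into non-overlapping parts with the origin at the bottom-left of its bounding rectangle.
Vertical leg: 0.55 × 4.4, A = 2.42 in², x = 0.275 in, Ī = 0.061004 in⁴.
Horizontal leg (remainder): 2.85 × 0.55, A = 1.5675 in², x = 1.975 in, Ī = 1.061 in⁴.
Centroid: x̄ = ΣA·x / ΣA = 0.94328 in.
Transfer each piece to the vertical centroidal axis using Ī + A·d² with d = x − 0.94328:
  vertical leg: d = -0.66828 in → contributes +1.1418 in⁴
  horizontal leg (remainder): d = 1.0317 in → contributes +2.7295 in⁴
Total I = 3.8713 in⁴.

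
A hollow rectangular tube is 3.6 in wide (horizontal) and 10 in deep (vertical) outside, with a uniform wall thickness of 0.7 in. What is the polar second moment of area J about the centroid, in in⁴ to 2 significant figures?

J ≈ 210 in⁴

Break the section into simple shapes (no overlaps), measuring from the bottom-left corner of the bounding box.
Outer rectangle: 3.6 × 10, A = 36 in², y = 5 in, Ī = 300 in⁴.
Inner void (subtracted): 2.2 × 8.6, A = 18.92 in², y = 5 in, Ī = 116.6 in⁴.
By symmetry the centroid is at mid-height, ȳ = 5 in.
All pieces are centred on the centroidal x-axis, so I = ΣĪ (holes subtracted) = 183.4 in⁴.
Repeating about the centroidal y-axis gives I_y = 31.25 in⁴.
Polar second moment: J = I_x + I_y = 214.6 in⁴.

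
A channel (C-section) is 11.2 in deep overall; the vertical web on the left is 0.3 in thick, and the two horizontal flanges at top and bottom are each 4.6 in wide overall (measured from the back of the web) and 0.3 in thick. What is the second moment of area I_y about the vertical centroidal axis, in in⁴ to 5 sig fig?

I_y ≈ 11.721 in⁴

Break the section into simple shapes (no overlaps), measuring from the bottom-left corner of the bounding box.
Web: 0.3 × 11.2, A = 3.36 in², x = 0.15 in, Ī = 0.0252 in⁴.
Top flange (beyond web): 4.3 × 0.3, A = 1.29 in², x = 2.45 in, Ī = 1.987675 in⁴.
Bottom flange (beyond web): 4.3 × 0.3, A = 1.29 in², x = 2.45 in, Ī = 1.987675 in⁴.
Centroid: x̄ = ΣA·x / ΣA = 1.14899 in.
Transfer each piece to the vertical centroidal axis using Ī + A·d² with d = x − 1.14899:
  web: d = -0.9989899 in → contributes +3.378416 in⁴
  top flange (beyond web): d = 1.30101 in → contributes +4.171164 in⁴
  bottom flange (beyond web): d = 1.30101 in → contributes +4.171164 in⁴
Total I = 11.72074 in⁴.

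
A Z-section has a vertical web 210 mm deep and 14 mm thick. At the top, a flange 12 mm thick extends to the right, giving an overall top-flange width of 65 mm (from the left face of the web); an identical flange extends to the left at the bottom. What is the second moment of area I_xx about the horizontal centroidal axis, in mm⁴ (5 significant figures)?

I_xx ≈ 2.2816 × 10⁷ mm⁴

Break the section into simple shapes (no overlaps), measuring from the bottom-left corner of the bounding box.
Web: 14 × 210, A = 2 940 mm², y = 105 mm, Ī = 10 804 500 mm⁴.
Top flange (beyond web): 51 × 12, A = 612 mm², y = 204 mm, Ī = 7 344 mm⁴.
Bottom flange (beyond web): 51 × 12, A = 612 mm², y = 6 mm, Ī = 7 344 mm⁴.
Centroid: ȳ = ΣA·y / ΣA = 105 mm.
Transfer each piece to the horizontal centroidal axis using Ī + A·d² with d = y − 105:
  web: d = 0 mm → contributes +10 804 500 mm⁴
  top flange (beyond web): d = 99 mm → contributes +6 005 556 mm⁴
  bottom flange (beyond web): d = -99 mm → contributes +6 005 556 mm⁴
Total I = 22 815 612 mm⁴.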